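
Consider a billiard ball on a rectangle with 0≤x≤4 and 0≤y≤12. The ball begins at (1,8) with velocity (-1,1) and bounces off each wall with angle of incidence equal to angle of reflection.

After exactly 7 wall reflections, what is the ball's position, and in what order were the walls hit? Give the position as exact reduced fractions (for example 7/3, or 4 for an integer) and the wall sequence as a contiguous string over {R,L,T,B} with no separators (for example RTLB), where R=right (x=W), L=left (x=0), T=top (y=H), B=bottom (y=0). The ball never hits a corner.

1. t=1 → L at (0,9); v=(1,1)
2. t=3 → T at (3,12); v=(1,-1)
3. t=1 → R at (4,11); v=(-1,-1)
4. t=4 → L at (0,7); v=(1,-1)
5. t=4 → R at (4,3); v=(-1,-1)
6. t=3 → B at (1,0); v=(-1,1)
7. t=1 → L at (0,1); v=(1,1)

Final position: (0,1)
Wall sequence: LTRLRBL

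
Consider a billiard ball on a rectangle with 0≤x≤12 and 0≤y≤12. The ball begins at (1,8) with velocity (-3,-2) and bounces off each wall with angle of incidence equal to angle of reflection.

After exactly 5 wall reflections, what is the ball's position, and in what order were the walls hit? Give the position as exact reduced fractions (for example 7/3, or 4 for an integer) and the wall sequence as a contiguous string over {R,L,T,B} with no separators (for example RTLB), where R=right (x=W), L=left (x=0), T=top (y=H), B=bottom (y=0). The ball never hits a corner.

Final position: (5,12)
Wall sequence: LBRLT

1. t=1/3 → L at (0,22/3); v=(3,-2)
2. t=11/3 → B at (11,0); v=(3,2)
3. t=1/3 → R at (12,2/3); v=(-3,2)
4. t=4 → L at (0,26/3); v=(3,2)
5. t=5/3 → T at (5,12); v=(3,-2)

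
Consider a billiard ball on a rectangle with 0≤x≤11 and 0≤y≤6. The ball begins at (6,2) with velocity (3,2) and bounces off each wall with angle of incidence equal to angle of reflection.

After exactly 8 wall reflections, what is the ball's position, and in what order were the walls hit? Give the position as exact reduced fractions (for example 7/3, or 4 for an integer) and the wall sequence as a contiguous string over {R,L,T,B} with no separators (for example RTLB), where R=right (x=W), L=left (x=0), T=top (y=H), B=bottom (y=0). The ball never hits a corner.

1. t=5/3 → R at (11,16/3); v=(-3,2)
2. t=1/3 → T at (10,6); v=(-3,-2)
3. t=3 → B at (1,0); v=(-3,2)
4. t=1/3 → L at (0,2/3); v=(3,2)
5. t=8/3 → T at (8,6); v=(3,-2)
6. t=1 → R at (11,4); v=(-3,-2)
7. t=2 → B at (5,0); v=(-3,2)
8. t=5/3 → L at (0,10/3); v=(3,2)

Final position: (0,10/3)
Wall sequence: RTBLTRBL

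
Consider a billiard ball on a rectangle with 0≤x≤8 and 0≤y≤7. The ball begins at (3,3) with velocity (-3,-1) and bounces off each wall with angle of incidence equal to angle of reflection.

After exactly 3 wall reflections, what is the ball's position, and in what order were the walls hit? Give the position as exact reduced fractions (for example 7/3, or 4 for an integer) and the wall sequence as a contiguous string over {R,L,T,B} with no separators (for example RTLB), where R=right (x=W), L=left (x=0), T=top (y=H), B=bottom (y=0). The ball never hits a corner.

1. t=1 → L at (0,2); v=(3,-1)
2. t=2 → B at (6,0); v=(3,1)
3. t=2/3 → R at (8,2/3); v=(-3,1)

Final position: (8,2/3)
Wall sequence: LBR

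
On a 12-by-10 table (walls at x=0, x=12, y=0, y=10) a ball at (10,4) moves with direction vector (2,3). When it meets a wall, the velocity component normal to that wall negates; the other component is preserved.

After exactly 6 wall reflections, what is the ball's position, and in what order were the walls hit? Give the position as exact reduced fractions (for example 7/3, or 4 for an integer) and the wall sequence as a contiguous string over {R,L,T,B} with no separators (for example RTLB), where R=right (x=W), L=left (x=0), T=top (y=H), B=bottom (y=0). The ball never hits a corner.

1. t=1 → R at (12,7); v=(-2,3)
2. t=1 → T at (10,10); v=(-2,-3)
3. t=10/3 → B at (10/3,0); v=(-2,3)
4. t=5/3 → L at (0,5); v=(2,3)
5. t=5/3 → T at (10/3,10); v=(2,-3)
6. t=10/3 → B at (10,0); v=(2,3)

Final position: (10,0)
Wall sequence: RTBLTB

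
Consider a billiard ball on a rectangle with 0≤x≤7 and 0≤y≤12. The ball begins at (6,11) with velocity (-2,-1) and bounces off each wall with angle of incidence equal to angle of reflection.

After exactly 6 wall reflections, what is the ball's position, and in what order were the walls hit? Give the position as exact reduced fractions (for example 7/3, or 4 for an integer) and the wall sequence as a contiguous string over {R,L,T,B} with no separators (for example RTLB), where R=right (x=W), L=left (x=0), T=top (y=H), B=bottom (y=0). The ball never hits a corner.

Final position: (0,6)
Wall sequence: LRLBRL

1. t=3 → L at (0,8); v=(2,-1)
2. t=7/2 → R at (7,9/2); v=(-2,-1)
3. t=7/2 → L at (0,1); v=(2,-1)
4. t=1 → B at (2,0); v=(2,1)
5. t=5/2 → R at (7,5/2); v=(-2,1)
6. t=7/2 → L at (0,6); v=(2,1)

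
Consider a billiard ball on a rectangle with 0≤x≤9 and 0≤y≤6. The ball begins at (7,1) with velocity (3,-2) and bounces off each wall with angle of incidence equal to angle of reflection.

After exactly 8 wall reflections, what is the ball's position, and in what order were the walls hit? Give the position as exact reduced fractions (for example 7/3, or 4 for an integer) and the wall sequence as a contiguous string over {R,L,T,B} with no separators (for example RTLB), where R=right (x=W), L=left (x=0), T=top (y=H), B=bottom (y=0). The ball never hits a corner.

Final position: (0,17/3)
Wall sequence: BRTLBRTL

1. t=1/2 → B at (17/2,0); v=(3,2)
2. t=1/6 → R at (9,1/3); v=(-3,2)
3. t=17/6 → T at (1/2,6); v=(-3,-2)
4. t=1/6 → L at (0,17/3); v=(3,-2)
5. t=17/6 → B at (17/2,0); v=(3,2)
6. t=1/6 → R at (9,1/3); v=(-3,2)
7. t=17/6 → T at (1/2,6); v=(-3,-2)
8. t=1/6 → L at (0,17/3); v=(3,-2)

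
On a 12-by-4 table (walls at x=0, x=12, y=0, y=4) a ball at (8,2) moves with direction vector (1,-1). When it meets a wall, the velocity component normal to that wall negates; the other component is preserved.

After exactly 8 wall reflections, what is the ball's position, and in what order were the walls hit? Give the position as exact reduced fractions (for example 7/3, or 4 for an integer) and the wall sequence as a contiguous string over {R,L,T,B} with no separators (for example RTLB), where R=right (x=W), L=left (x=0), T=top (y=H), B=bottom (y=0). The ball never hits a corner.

Final position: (6,4)
Wall sequence: BRTBTLBT

1. t=2 → B at (10,0); v=(1,1)
2. t=2 → R at (12,2); v=(-1,1)
3. t=2 → T at (10,4); v=(-1,-1)
4. t=4 → B at (6,0); v=(-1,1)
5. t=4 → T at (2,4); v=(-1,-1)
6. t=2 → L at (0,2); v=(1,-1)
7. t=2 → B at (2,0); v=(1,1)
8. t=4 → T at (6,4); v=(1,-1)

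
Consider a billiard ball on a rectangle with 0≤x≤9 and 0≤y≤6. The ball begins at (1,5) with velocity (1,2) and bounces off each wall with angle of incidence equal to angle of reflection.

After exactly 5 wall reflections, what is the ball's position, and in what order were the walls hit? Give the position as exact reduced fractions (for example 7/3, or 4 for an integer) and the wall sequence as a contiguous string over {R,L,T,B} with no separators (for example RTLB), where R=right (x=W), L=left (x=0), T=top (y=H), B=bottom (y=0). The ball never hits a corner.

Final position: (15/2,0)
Wall sequence: TBTRB

1. t=1/2 → T at (3/2,6); v=(1,-2)
2. t=3 → B at (9/2,0); v=(1,2)
3. t=3 → T at (15/2,6); v=(1,-2)
4. t=3/2 → R at (9,3); v=(-1,-2)
5. t=3/2 → B at (15/2,0); v=(-1,2)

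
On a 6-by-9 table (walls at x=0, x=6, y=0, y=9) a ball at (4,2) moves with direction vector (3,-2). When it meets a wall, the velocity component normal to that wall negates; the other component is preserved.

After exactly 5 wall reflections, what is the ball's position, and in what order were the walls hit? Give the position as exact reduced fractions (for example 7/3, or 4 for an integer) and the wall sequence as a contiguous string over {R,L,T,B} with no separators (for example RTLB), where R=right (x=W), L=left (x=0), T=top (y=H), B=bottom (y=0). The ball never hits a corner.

Final position: (7/2,9)
Wall sequence: RBLRT

1. t=2/3 → R at (6,2/3); v=(-3,-2)
2. t=1/3 → B at (5,0); v=(-3,2)
3. t=5/3 → L at (0,10/3); v=(3,2)
4. t=2 → R at (6,22/3); v=(-3,2)
5. t=5/6 → T at (7/2,9); v=(-3,-2)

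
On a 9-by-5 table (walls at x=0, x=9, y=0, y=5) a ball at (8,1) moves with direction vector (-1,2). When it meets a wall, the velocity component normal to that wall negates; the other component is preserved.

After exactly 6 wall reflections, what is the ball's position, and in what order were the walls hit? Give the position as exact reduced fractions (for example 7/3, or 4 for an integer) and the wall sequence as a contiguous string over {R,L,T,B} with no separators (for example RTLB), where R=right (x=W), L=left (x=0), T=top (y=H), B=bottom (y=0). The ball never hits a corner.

Final position: (4,5)
Wall sequence: TBTLBT

1. t=2 → T at (6,5); v=(-1,-2)
2. t=5/2 → B at (7/2,0); v=(-1,2)
3. t=5/2 → T at (1,5); v=(-1,-2)
4. t=1 → L at (0,3); v=(1,-2)
5. t=3/2 → B at (3/2,0); v=(1,2)
6. t=5/2 → T at (4,5); v=(1,-2)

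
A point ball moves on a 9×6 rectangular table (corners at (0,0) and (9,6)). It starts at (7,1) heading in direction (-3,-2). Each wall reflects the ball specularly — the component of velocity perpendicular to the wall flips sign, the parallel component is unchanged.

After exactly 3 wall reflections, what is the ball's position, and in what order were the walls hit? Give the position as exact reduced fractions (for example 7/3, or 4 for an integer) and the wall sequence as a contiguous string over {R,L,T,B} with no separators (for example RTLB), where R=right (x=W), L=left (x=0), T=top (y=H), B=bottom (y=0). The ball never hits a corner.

Final position: (7/2,6)
Wall sequence: BLT

1. t=1/2 → B at (11/2,0); v=(-3,2)
2. t=11/6 → L at (0,11/3); v=(3,2)
3. t=7/6 → T at (7/2,6); v=(3,-2)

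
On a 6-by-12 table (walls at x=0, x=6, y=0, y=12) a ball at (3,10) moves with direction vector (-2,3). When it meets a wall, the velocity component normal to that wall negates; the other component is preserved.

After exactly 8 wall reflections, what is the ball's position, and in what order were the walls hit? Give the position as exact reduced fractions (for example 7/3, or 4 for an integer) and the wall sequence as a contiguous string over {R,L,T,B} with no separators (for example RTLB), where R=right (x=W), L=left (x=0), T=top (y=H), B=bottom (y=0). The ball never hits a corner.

Final position: (5/3,0)
Wall sequence: TLRBLTRB

1. t=2/3 → T at (5/3,12); v=(-2,-3)
2. t=5/6 → L at (0,19/2); v=(2,-3)
3. t=3 → R at (6,1/2); v=(-2,-3)
4. t=1/6 → B at (17/3,0); v=(-2,3)
5. t=17/6 → L at (0,17/2); v=(2,3)
6. t=7/6 → T at (7/3,12); v=(2,-3)
7. t=11/6 → R at (6,13/2); v=(-2,-3)
8. t=13/6 → B at (5/3,0); v=(-2,3)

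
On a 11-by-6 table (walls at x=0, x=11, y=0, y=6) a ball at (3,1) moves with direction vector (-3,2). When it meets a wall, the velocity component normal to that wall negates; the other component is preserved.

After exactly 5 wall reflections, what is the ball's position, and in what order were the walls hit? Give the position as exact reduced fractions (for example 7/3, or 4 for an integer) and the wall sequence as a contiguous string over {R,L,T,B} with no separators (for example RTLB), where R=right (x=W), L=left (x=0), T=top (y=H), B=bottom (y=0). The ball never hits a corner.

1. t=1 → L at (0,3); v=(3,2)
2. t=3/2 → T at (9/2,6); v=(3,-2)
3. t=13/6 → R at (11,5/3); v=(-3,-2)
4. t=5/6 → B at (17/2,0); v=(-3,2)
5. t=17/6 → L at (0,17/3); v=(3,2)

Final position: (0,17/3)
Wall sequence: LTRBL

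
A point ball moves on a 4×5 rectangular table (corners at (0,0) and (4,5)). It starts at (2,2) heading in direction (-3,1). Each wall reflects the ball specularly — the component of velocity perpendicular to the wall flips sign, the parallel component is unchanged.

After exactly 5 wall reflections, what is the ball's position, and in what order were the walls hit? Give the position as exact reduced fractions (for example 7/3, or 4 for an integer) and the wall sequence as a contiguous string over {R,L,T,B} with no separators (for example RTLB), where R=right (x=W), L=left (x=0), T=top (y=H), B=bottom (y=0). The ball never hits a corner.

1. t=2/3 → L at (0,8/3); v=(3,1)
2. t=4/3 → R at (4,4); v=(-3,1)
3. t=1 → T at (1,5); v=(-3,-1)
4. t=1/3 → L at (0,14/3); v=(3,-1)
5. t=4/3 → R at (4,10/3); v=(-3,-1)

Final position: (4,10/3)
Wall sequence: LRTLR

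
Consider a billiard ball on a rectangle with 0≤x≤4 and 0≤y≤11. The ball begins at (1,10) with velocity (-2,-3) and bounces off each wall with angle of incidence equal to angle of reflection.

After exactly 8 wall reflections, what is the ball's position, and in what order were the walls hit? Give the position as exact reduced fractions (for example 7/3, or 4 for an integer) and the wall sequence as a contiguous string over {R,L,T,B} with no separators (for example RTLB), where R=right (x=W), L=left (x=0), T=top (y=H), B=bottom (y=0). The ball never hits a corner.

1. t=1/2 → L at (0,17/2); v=(2,-3)
2. t=2 → R at (4,5/2); v=(-2,-3)
3. t=5/6 → B at (7/3,0); v=(-2,3)
4. t=7/6 → L at (0,7/2); v=(2,3)
5. t=2 → R at (4,19/2); v=(-2,3)
6. t=1/2 → T at (3,11); v=(-2,-3)
7. t=3/2 → L at (0,13/2); v=(2,-3)
8. t=2 → R at (4,1/2); v=(-2,-3)

Final position: (4,1/2)
Wall sequence: LRBLRTLR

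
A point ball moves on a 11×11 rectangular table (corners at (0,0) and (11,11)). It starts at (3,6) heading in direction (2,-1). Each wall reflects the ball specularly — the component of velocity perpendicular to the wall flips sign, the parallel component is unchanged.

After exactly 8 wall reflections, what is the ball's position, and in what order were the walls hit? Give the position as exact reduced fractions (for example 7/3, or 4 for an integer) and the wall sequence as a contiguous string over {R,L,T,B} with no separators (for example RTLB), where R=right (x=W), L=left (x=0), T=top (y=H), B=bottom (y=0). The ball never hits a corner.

1. t=4 → R at (11,2); v=(-2,-1)
2. t=2 → B at (7,0); v=(-2,1)
3. t=7/2 → L at (0,7/2); v=(2,1)
4. t=11/2 → R at (11,9); v=(-2,1)
5. t=2 → T at (7,11); v=(-2,-1)
6. t=7/2 → L at (0,15/2); v=(2,-1)
7. t=11/2 → R at (11,2); v=(-2,-1)
8. t=2 → B at (7,0); v=(-2,1)

Final position: (7,0)
Wall sequence: RBLRTLRB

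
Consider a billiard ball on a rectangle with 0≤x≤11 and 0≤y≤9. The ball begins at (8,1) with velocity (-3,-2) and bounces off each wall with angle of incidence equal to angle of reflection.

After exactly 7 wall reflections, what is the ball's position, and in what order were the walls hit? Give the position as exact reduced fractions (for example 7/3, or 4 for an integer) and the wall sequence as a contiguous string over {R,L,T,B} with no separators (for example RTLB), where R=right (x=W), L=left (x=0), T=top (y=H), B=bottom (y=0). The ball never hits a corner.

Final position: (11,25/3)
Wall sequence: BLTRBLR

1. t=1/2 → B at (13/2,0); v=(-3,2)
2. t=13/6 → L at (0,13/3); v=(3,2)
3. t=7/3 → T at (7,9); v=(3,-2)
4. t=4/3 → R at (11,19/3); v=(-3,-2)
5. t=19/6 → B at (3/2,0); v=(-3,2)
6. t=1/2 → L at (0,1); v=(3,2)
7. t=11/3 → R at (11,25/3); v=(-3,2)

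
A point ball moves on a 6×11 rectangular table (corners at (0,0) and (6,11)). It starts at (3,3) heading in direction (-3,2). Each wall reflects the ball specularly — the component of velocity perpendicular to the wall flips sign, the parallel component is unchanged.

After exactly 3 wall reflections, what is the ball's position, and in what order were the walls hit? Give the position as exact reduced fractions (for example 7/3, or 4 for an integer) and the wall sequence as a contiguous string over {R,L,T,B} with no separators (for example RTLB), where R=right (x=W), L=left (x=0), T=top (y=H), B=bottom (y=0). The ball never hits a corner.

1. t=1 → L at (0,5); v=(3,2)
2. t=2 → R at (6,9); v=(-3,2)
3. t=1 → T at (3,11); v=(-3,-2)

Final position: (3,11)
Wall sequence: LRT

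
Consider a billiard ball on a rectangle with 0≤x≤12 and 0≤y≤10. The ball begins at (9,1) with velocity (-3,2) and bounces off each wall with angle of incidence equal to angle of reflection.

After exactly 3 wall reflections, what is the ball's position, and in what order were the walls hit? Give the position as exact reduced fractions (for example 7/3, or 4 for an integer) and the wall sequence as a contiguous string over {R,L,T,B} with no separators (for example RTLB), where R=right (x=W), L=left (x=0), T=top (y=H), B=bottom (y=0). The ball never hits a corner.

Final position: (12,5)
Wall sequence: LTR

1. t=3 → L at (0,7); v=(3,2)
2. t=3/2 → T at (9/2,10); v=(3,-2)
3. t=5/2 → R at (12,5); v=(-3,-2)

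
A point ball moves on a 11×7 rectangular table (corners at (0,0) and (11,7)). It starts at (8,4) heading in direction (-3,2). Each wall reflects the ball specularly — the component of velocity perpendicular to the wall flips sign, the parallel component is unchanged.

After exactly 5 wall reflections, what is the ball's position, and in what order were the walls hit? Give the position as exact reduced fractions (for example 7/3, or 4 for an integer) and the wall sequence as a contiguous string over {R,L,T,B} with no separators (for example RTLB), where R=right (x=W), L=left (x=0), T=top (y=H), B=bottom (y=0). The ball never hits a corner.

1. t=3/2 → T at (7/2,7); v=(-3,-2)
2. t=7/6 → L at (0,14/3); v=(3,-2)
3. t=7/3 → B at (7,0); v=(3,2)
4. t=4/3 → R at (11,8/3); v=(-3,2)
5. t=13/6 → T at (9/2,7); v=(-3,-2)

Final position: (9/2,7)
Wall sequence: TLBRT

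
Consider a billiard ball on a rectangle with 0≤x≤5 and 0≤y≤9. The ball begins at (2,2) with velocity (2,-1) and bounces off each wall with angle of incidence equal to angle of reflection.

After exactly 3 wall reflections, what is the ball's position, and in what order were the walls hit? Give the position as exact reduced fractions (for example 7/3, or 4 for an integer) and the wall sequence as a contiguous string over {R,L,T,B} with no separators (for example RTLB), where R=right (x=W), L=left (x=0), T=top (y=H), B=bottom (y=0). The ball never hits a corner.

Final position: (0,2)
Wall sequence: RBL

1. t=3/2 → R at (5,1/2); v=(-2,-1)
2. t=1/2 → B at (4,0); v=(-2,1)
3. t=2 → L at (0,2); v=(2,1)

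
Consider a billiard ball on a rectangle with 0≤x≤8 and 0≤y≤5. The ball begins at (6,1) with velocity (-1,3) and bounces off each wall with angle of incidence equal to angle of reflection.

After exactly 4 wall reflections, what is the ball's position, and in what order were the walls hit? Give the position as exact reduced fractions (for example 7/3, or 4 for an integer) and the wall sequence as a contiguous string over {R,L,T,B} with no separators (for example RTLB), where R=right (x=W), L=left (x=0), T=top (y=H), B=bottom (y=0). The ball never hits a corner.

Final position: (0,1)
Wall sequence: TBTL

1. t=4/3 → T at (14/3,5); v=(-1,-3)
2. t=5/3 → B at (3,0); v=(-1,3)
3. t=5/3 → T at (4/3,5); v=(-1,-3)
4. t=4/3 → L at (0,1); v=(1,-3)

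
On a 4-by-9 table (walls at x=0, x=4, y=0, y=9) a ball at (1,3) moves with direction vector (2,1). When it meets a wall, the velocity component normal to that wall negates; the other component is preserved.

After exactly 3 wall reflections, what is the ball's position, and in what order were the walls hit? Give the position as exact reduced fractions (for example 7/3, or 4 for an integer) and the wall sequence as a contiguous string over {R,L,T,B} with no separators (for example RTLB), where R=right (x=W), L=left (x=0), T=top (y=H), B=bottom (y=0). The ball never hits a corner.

1. t=3/2 → R at (4,9/2); v=(-2,1)
2. t=2 → L at (0,13/2); v=(2,1)
3. t=2 → R at (4,17/2); v=(-2,1)

Final position: (4,17/2)
Wall sequence: RLR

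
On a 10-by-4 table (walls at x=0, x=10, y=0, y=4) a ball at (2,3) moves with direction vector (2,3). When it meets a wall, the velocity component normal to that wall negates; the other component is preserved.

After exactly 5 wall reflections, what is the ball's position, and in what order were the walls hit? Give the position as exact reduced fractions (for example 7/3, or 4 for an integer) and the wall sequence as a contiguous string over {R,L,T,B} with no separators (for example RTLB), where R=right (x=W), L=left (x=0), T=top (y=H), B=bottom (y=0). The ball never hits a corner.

Final position: (28/3,0)
Wall sequence: TBTRB

1. t=1/3 → T at (8/3,4); v=(2,-3)
2. t=4/3 → B at (16/3,0); v=(2,3)
3. t=4/3 → T at (8,4); v=(2,-3)
4. t=1 → R at (10,1); v=(-2,-3)
5. t=1/3 → B at (28/3,0); v=(-2,3)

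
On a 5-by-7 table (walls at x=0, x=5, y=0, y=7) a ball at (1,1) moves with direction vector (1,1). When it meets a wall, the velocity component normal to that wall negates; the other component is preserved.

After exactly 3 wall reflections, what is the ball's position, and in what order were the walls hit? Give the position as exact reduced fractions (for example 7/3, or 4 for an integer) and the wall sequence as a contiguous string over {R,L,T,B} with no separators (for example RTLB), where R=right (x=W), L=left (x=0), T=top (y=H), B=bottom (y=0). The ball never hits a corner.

1. t=4 → R at (5,5); v=(-1,1)
2. t=2 → T at (3,7); v=(-1,-1)
3. t=3 → L at (0,4); v=(1,-1)

Final position: (0,4)
Wall sequence: RTL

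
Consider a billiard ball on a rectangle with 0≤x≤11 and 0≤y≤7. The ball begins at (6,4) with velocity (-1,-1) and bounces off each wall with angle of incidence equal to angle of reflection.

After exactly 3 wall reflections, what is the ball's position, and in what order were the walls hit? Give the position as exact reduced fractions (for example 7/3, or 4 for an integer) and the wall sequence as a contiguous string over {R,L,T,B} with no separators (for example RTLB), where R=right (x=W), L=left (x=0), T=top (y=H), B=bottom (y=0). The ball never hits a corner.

Final position: (5,7)
Wall sequence: BLT

1. t=4 → B at (2,0); v=(-1,1)
2. t=2 → L at (0,2); v=(1,1)
3. t=5 → T at (5,7); v=(1,-1)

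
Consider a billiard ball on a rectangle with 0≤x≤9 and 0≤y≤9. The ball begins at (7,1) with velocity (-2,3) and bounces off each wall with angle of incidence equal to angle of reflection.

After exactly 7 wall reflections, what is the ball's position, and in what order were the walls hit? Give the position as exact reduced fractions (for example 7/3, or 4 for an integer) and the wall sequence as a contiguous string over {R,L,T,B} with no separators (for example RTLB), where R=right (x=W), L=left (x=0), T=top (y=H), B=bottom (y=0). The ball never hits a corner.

1. t=8/3 → T at (5/3,9); v=(-2,-3)
2. t=5/6 → L at (0,13/2); v=(2,-3)
3. t=13/6 → B at (13/3,0); v=(2,3)
4. t=7/3 → R at (9,7); v=(-2,3)
5. t=2/3 → T at (23/3,9); v=(-2,-3)
6. t=3 → B at (5/3,0); v=(-2,3)
7. t=5/6 → L at (0,5/2); v=(2,3)

Final position: (0,5/2)
Wall sequence: TLBRTBL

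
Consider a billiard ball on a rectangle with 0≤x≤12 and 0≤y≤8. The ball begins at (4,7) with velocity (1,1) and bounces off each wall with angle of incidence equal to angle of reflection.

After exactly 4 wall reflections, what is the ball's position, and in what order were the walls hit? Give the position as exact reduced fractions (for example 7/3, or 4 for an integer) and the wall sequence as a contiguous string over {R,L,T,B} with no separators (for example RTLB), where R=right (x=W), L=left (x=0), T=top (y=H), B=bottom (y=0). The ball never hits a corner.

1. t=1 → T at (5,8); v=(1,-1)
2. t=7 → R at (12,1); v=(-1,-1)
3. t=1 → B at (11,0); v=(-1,1)
4. t=8 → T at (3,8); v=(-1,-1)

Final position: (3,8)
Wall sequence: TRBT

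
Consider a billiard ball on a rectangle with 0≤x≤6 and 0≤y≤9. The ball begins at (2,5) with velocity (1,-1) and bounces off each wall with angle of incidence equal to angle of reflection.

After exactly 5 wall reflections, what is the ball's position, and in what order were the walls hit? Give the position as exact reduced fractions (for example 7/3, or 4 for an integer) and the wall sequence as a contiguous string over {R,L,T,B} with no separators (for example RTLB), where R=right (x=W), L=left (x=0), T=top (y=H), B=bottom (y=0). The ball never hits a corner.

Final position: (6,7)
Wall sequence: RBLTR

1. t=4 → R at (6,1); v=(-1,-1)
2. t=1 → B at (5,0); v=(-1,1)
3. t=5 → L at (0,5); v=(1,1)
4. t=4 → T at (4,9); v=(1,-1)
5. t=2 → R at (6,7); v=(-1,-1)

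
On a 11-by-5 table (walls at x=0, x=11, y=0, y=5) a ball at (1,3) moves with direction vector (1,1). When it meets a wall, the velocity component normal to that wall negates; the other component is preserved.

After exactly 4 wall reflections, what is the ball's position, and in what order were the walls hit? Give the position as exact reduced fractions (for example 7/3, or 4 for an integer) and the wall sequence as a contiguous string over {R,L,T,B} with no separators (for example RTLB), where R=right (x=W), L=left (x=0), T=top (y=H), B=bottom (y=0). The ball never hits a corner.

1. t=2 → T at (3,5); v=(1,-1)
2. t=5 → B at (8,0); v=(1,1)
3. t=3 → R at (11,3); v=(-1,1)
4. t=2 → T at (9,5); v=(-1,-1)

Final position: (9,5)
Wall sequence: TBRT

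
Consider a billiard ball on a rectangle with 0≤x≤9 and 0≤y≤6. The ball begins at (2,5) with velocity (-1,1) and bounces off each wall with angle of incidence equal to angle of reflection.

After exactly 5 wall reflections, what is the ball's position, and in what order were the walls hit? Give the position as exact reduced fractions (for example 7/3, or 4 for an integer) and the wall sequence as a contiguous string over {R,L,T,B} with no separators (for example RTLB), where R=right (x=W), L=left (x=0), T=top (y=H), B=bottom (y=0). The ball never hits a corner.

Final position: (7,6)
Wall sequence: TLBRT

1. t=1 → T at (1,6); v=(-1,-1)
2. t=1 → L at (0,5); v=(1,-1)
3. t=5 → B at (5,0); v=(1,1)
4. t=4 → R at (9,4); v=(-1,1)
5. t=2 → T at (7,6); v=(-1,-1)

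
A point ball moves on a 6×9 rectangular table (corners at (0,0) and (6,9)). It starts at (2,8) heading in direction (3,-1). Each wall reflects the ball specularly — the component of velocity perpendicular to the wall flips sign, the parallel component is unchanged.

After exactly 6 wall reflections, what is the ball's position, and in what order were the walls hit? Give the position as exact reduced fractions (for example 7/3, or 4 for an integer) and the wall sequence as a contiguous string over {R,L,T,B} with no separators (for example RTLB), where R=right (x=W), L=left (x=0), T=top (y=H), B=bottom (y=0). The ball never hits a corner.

Final position: (6,4/3)
Wall sequence: RLRLBR

1. t=4/3 → R at (6,20/3); v=(-3,-1)
2. t=2 → L at (0,14/3); v=(3,-1)
3. t=2 → R at (6,8/3); v=(-3,-1)
4. t=2 → L at (0,2/3); v=(3,-1)
5. t=2/3 → B at (2,0); v=(3,1)
6. t=4/3 → R at (6,4/3); v=(-3,1)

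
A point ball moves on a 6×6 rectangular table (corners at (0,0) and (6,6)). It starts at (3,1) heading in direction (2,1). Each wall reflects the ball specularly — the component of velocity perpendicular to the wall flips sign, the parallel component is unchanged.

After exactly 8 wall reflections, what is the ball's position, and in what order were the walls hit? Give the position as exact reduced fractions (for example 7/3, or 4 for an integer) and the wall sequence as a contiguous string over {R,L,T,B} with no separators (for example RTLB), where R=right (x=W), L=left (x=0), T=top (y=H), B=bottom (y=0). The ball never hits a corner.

Final position: (0,11/2)
Wall sequence: RLTRLBRL

1. t=3/2 → R at (6,5/2); v=(-2,1)
2. t=3 → L at (0,11/2); v=(2,1)
3. t=1/2 → T at (1,6); v=(2,-1)
4. t=5/2 → R at (6,7/2); v=(-2,-1)
5. t=3 → L at (0,1/2); v=(2,-1)
6. t=1/2 → B at (1,0); v=(2,1)
7. t=5/2 → R at (6,5/2); v=(-2,1)
8. t=3 → L at (0,11/2); v=(2,1)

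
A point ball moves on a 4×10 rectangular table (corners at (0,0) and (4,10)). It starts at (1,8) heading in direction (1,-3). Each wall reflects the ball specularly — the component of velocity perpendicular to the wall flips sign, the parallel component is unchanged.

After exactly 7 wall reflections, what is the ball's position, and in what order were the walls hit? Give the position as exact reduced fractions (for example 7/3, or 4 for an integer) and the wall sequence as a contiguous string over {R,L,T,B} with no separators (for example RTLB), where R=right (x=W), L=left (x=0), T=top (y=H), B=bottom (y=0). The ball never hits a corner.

1. t=8/3 → B at (11/3,0); v=(1,3)
2. t=1/3 → R at (4,1); v=(-1,3)
3. t=3 → T at (1,10); v=(-1,-3)
4. t=1 → L at (0,7); v=(1,-3)
5. t=7/3 → B at (7/3,0); v=(1,3)
6. t=5/3 → R at (4,5); v=(-1,3)
7. t=5/3 → T at (7/3,10); v=(-1,-3)

Final position: (7/3,10)
Wall sequence: BRTLBRT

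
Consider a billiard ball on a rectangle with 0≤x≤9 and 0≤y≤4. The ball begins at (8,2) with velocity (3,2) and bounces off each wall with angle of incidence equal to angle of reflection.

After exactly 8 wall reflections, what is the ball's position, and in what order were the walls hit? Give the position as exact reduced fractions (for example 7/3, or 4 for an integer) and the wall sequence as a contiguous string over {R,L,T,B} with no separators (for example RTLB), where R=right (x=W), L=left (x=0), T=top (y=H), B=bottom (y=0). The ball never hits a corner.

Final position: (1,4)
Wall sequence: RTBLTRBT

1. t=1/3 → R at (9,8/3); v=(-3,2)
2. t=2/3 → T at (7,4); v=(-3,-2)
3. t=2 → B at (1,0); v=(-3,2)
4. t=1/3 → L at (0,2/3); v=(3,2)
5. t=5/3 → T at (5,4); v=(3,-2)
6. t=4/3 → R at (9,4/3); v=(-3,-2)
7. t=2/3 → B at (7,0); v=(-3,2)
8. t=2 → T at (1,4); v=(-3,-2)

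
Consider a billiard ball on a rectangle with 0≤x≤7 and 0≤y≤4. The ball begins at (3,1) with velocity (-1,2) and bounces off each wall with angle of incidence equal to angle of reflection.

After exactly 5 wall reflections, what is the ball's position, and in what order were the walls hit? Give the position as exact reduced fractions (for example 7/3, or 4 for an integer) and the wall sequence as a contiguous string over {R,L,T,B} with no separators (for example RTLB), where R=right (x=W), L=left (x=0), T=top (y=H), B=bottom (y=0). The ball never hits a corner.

1. t=3/2 → T at (3/2,4); v=(-1,-2)
2. t=3/2 → L at (0,1); v=(1,-2)
3. t=1/2 → B at (1/2,0); v=(1,2)
4. t=2 → T at (5/2,4); v=(1,-2)
5. t=2 → B at (9/2,0); v=(1,2)

Final position: (9/2,0)
Wall sequence: TLBTB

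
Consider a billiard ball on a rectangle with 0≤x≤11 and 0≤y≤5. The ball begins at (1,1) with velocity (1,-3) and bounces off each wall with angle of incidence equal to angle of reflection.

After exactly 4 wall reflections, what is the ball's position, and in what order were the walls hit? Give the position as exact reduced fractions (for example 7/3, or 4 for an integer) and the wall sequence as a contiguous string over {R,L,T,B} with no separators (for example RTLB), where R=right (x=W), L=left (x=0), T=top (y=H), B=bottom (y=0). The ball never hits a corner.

Final position: (19/3,5)
Wall sequence: BTBT

1. t=1/3 → B at (4/3,0); v=(1,3)
2. t=5/3 → T at (3,5); v=(1,-3)
3. t=5/3 → B at (14/3,0); v=(1,3)
4. t=5/3 → T at (19/3,5); v=(1,-3)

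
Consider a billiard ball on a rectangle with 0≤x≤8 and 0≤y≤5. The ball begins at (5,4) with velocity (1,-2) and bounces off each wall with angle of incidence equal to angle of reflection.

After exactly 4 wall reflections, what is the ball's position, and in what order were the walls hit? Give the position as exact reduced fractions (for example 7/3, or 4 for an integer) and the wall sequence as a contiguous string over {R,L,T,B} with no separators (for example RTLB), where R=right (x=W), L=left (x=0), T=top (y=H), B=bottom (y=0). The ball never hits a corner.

1. t=2 → B at (7,0); v=(1,2)
2. t=1 → R at (8,2); v=(-1,2)
3. t=3/2 → T at (13/2,5); v=(-1,-2)
4. t=5/2 → B at (4,0); v=(-1,2)

Final position: (4,0)
Wall sequence: BRTB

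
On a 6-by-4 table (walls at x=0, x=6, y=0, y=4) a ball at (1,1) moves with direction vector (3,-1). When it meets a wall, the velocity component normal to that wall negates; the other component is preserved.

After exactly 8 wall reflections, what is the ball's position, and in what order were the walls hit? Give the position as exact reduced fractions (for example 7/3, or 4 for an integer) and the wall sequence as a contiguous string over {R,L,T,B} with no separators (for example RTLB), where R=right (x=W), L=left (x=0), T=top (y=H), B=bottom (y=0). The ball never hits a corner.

Final position: (6,2/3)
Wall sequence: BRLTRLBR

1. t=1 → B at (4,0); v=(3,1)
2. t=2/3 → R at (6,2/3); v=(-3,1)
3. t=2 → L at (0,8/3); v=(3,1)
4. t=4/3 → T at (4,4); v=(3,-1)
5. t=2/3 → R at (6,10/3); v=(-3,-1)
6. t=2 → L at (0,4/3); v=(3,-1)
7. t=4/3 → B at (4,0); v=(3,1)
8. t=2/3 → R at (6,2/3); v=(-3,1)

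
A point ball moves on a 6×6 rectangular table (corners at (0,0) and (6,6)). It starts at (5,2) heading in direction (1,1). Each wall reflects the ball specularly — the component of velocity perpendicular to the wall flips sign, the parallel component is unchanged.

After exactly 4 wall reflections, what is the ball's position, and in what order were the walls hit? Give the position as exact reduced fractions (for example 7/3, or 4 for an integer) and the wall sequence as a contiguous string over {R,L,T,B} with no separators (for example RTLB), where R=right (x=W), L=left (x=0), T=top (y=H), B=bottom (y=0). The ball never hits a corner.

1. t=1 → R at (6,3); v=(-1,1)
2. t=3 → T at (3,6); v=(-1,-1)
3. t=3 → L at (0,3); v=(1,-1)
4. t=3 → B at (3,0); v=(1,1)

Final position: (3,0)
Wall sequence: RTLB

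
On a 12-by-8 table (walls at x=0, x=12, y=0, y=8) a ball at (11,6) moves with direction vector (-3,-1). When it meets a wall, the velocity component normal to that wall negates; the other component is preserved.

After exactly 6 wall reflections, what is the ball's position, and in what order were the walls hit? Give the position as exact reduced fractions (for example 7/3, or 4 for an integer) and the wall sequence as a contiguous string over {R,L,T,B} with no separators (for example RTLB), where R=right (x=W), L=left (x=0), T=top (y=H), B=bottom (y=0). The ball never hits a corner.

1. t=11/3 → L at (0,7/3); v=(3,-1)
2. t=7/3 → B at (7,0); v=(3,1)
3. t=5/3 → R at (12,5/3); v=(-3,1)
4. t=4 → L at (0,17/3); v=(3,1)
5. t=7/3 → T at (7,8); v=(3,-1)
6. t=5/3 → R at (12,19/3); v=(-3,-1)

Final position: (12,19/3)
Wall sequence: LBRLTR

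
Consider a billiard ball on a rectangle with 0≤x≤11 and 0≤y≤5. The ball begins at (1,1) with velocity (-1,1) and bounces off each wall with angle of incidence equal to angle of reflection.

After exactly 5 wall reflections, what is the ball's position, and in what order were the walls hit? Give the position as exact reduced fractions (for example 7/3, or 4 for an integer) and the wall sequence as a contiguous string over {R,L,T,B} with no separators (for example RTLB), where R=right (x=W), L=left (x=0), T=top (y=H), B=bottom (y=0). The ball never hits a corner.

1. t=1 → L at (0,2); v=(1,1)
2. t=3 → T at (3,5); v=(1,-1)
3. t=5 → B at (8,0); v=(1,1)
4. t=3 → R at (11,3); v=(-1,1)
5. t=2 → T at (9,5); v=(-1,-1)

Final position: (9,5)
Wall sequence: LTBRT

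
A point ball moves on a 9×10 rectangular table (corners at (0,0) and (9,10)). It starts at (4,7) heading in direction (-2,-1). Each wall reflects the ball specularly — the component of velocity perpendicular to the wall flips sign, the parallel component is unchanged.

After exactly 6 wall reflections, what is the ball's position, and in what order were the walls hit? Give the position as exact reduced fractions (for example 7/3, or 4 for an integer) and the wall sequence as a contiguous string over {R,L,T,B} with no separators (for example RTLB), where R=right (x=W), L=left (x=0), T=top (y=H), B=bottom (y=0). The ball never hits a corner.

1. t=2 → L at (0,5); v=(2,-1)
2. t=9/2 → R at (9,1/2); v=(-2,-1)
3. t=1/2 → B at (8,0); v=(-2,1)
4. t=4 → L at (0,4); v=(2,1)
5. t=9/2 → R at (9,17/2); v=(-2,1)
6. t=3/2 → T at (6,10); v=(-2,-1)

Final position: (6,10)
Wall sequence: LRBLRT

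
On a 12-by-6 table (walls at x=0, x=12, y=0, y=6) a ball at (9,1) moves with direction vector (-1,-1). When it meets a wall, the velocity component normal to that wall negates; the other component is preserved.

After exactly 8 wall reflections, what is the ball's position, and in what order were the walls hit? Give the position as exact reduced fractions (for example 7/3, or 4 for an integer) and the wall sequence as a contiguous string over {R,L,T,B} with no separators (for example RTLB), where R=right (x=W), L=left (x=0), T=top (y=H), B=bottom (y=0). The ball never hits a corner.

Final position: (2,6)
Wall sequence: BTLBTRBT

1. t=1 → B at (8,0); v=(-1,1)
2. t=6 → T at (2,6); v=(-1,-1)
3. t=2 → L at (0,4); v=(1,-1)
4. t=4 → B at (4,0); v=(1,1)
5. t=6 → T at (10,6); v=(1,-1)
6. t=2 → R at (12,4); v=(-1,-1)
7. t=4 → B at (8,0); v=(-1,1)
8. t=6 → T at (2,6); v=(-1,-1)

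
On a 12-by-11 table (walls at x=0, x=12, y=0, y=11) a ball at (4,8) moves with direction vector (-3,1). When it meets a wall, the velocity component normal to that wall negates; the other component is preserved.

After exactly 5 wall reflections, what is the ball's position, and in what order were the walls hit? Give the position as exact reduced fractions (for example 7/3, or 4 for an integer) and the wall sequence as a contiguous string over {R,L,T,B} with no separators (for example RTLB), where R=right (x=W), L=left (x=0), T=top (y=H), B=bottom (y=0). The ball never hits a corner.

1. t=4/3 → L at (0,28/3); v=(3,1)
2. t=5/3 → T at (5,11); v=(3,-1)
3. t=7/3 → R at (12,26/3); v=(-3,-1)
4. t=4 → L at (0,14/3); v=(3,-1)
5. t=4 → R at (12,2/3); v=(-3,-1)

Final position: (12,2/3)
Wall sequence: LTRLR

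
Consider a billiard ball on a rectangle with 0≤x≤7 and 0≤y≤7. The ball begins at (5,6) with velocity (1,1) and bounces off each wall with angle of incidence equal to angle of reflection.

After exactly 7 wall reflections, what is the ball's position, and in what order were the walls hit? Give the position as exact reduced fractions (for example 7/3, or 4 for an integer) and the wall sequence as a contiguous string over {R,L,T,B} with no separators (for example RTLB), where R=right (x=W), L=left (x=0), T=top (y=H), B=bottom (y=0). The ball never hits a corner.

1. t=1 → T at (6,7); v=(1,-1)
2. t=1 → R at (7,6); v=(-1,-1)
3. t=6 → B at (1,0); v=(-1,1)
4. t=1 → L at (0,1); v=(1,1)
5. t=6 → T at (6,7); v=(1,-1)
6. t=1 → R at (7,6); v=(-1,-1)
7. t=6 → B at (1,0); v=(-1,1)

Final position: (1,0)
Wall sequence: TRBLTRB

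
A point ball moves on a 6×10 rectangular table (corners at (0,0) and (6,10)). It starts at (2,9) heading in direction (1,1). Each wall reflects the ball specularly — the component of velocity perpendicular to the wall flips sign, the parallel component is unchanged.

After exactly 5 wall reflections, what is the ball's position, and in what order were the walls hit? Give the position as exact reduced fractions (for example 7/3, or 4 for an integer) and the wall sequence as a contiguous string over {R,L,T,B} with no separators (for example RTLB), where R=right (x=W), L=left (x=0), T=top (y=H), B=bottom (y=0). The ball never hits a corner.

1. t=1 → T at (3,10); v=(1,-1)
2. t=3 → R at (6,7); v=(-1,-1)
3. t=6 → L at (0,1); v=(1,-1)
4. t=1 → B at (1,0); v=(1,1)
5. t=5 → R at (6,5); v=(-1,1)

Final position: (6,5)
Wall sequence: TRLBR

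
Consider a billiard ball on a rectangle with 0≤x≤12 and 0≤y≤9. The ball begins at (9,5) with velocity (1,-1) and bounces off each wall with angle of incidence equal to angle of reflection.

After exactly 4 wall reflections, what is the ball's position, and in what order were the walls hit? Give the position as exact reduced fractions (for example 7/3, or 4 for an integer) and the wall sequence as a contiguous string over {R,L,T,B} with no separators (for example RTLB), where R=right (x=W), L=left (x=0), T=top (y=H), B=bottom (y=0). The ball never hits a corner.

Final position: (0,8)
Wall sequence: RBTL

1. t=3 → R at (12,2); v=(-1,-1)
2. t=2 → B at (10,0); v=(-1,1)
3. t=9 → T at (1,9); v=(-1,-1)
4. t=1 → L at (0,8); v=(1,-1)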